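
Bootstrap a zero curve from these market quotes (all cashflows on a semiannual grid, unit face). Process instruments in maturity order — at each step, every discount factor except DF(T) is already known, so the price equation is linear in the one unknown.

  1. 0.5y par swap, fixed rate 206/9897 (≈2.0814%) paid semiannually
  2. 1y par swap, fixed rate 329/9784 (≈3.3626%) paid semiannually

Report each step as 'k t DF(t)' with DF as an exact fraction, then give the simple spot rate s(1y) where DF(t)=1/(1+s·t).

step 1 [0.5y] swap r/2=103/9897: DF=(1 − 103/9897·(0))/(1+103/9897) = 9897/10000 ≈ 0.989700
step 2 [1y] swap r/2=329/19568: DF=(1 − 329/19568·(0.989700))/(1+329/19568) = 9671/10000 ≈ 0.967100

1 1/2 9897/10000
2 1 9671/10000
s(1y) = (1/(9671/10000) − 1)/(1) = 329/9671 ≈ 3.4019%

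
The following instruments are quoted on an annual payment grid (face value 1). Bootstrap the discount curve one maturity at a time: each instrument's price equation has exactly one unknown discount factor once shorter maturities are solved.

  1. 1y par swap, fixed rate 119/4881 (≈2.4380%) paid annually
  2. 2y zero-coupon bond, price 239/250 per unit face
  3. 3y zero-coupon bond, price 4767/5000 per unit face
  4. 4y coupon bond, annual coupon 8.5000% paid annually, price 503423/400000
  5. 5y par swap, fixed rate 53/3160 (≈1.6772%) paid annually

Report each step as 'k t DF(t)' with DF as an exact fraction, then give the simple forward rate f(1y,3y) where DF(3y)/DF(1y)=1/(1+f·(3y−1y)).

1 1 4881/5000
2 2 239/250
3 3 4767/5000
4 4 9339/10000
5 5 1841/2000
f(1y,3y) = ((4881/5000)/(4767/5000) − 1)/(2) = 19/1589 ≈ 1.1957%

step 1 [1y] swap r/1=119/4881: DF=(1 − 119/4881·(0))/(1+119/4881) = 4881/5000 ≈ 0.976200
step 2 [2y] zero: DF = P = 239/250 ≈ 0.956000
step 3 [3y] zero: DF = P = 4767/5000 ≈ 0.953400
step 4 [4y] bond c/1=17/200: DF=(503423/400000 − 17/200·(0.976200+0.956000+0.953400))/(1+17/200) = 9339/10000 ≈ 0.933900
step 5 [5y] swap r/1=53/3160: DF=(1 − 53/3160·(0.976200+0.956000+0.953400+0.933900))/(1+53/3160) = 1841/2000 ≈ 0.920500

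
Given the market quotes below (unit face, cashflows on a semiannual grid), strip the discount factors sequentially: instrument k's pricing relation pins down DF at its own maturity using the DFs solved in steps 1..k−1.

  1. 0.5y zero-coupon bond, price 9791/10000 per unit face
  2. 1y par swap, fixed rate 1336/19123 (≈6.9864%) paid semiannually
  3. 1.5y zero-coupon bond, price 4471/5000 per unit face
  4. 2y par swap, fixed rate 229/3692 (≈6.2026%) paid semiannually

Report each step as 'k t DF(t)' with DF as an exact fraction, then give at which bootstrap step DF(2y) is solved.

step 1 [0.5y] zero: DF = P = 9791/10000 ≈ 0.979100
step 2 [1y] swap r/2=668/19123: DF=(1 − 668/19123·(0.979100))/(1+668/19123) = 2333/2500 ≈ 0.933200
step 3 [1.5y] zero: DF = P = 4471/5000 ≈ 0.894200
step 4 [2y] swap r/2=229/7384: DF=(1 − 229/7384·(0.979100+0.933200+0.894200))/(1+229/7384) = 1771/2000 ≈ 0.885500

1 1/2 9791/10000
2 1 2333/2500
3 3/2 4471/5000
4 2 1771/2000
DF(2y) is solved at step 4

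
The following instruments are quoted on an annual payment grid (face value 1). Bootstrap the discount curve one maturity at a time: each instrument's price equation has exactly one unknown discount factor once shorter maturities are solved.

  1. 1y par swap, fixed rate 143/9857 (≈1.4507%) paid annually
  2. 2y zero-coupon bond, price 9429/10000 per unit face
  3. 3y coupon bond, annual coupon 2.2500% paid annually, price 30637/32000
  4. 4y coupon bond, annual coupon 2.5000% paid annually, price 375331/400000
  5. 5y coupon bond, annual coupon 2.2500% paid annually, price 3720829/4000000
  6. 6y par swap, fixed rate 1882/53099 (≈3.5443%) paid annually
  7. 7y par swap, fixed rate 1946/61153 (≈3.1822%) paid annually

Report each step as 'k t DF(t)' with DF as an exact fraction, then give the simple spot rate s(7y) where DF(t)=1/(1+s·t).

1 1 9857/10000
2 2 9429/10000
3 3 8939/10000
4 4 4233/5000
5 5 829/1000
6 6 4059/5000
7 7 4027/5000
s(7y) = (1/(4027/5000) − 1)/(7) = 139/4027 ≈ 3.4517%

step 1 [1y] swap r/1=143/9857: DF=(1 − 143/9857·(0))/(1+143/9857) = 9857/10000 ≈ 0.985700
step 2 [2y] zero: DF = P = 9429/10000 ≈ 0.942900
step 3 [3y] bond c/1=9/400: DF=(30637/32000 − 9/400·(0.985700+0.942900))/(1+9/400) = 8939/10000 ≈ 0.893900
step 4 [4y] bond c/1=1/40: DF=(375331/400000 − 1/40·(0.985700+0.942900+0.893900))/(1+1/40) = 4233/5000 ≈ 0.846600
step 5 [5y] bond c/1=9/400: DF=(3720829/4000000 − 9/400·(0.985700+0.942900+0.893900+0.846600))/(1+9/400) = 829/1000 ≈ 0.829000
step 6 [6y] swap r/1=1882/53099: DF=(1 − 1882/53099·(0.985700+0.942900+0.893900+0.846600+0.829000))/(1+1882/53099) = 4059/5000 ≈ 0.811800
step 7 [7y] swap r/1=1946/61153: DF=(1 − 1946/61153·(0.985700+0.942900+0.893900+0.846600+0.829000+0.811800))/(1+1946/61153) = 4027/5000 ≈ 0.805400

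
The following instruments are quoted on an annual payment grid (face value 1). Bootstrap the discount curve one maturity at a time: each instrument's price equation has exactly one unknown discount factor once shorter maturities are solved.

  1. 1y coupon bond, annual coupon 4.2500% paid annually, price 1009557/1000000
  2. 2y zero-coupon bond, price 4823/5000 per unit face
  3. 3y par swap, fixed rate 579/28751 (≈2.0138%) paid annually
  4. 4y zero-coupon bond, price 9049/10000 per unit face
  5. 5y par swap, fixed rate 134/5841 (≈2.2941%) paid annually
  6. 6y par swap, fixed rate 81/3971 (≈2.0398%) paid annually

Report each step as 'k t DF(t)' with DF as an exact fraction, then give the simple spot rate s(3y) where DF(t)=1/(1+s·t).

1 1 2421/2500
2 2 4823/5000
3 3 9421/10000
4 4 9049/10000
5 5 558/625
6 6 4433/5000
s(3y) = (1/(9421/10000) − 1)/(3) = 193/9421 ≈ 2.0486%

step 1 [1y] bond c/1=17/400: DF=(1009557/1000000 − 17/400·(0))/(1+17/400) = 2421/2500 ≈ 0.968400
step 2 [2y] zero: DF = P = 4823/5000 ≈ 0.964600
step 3 [3y] swap r/1=579/28751: DF=(1 − 579/28751·(0.968400+0.964600))/(1+579/28751) = 9421/10000 ≈ 0.942100
step 4 [4y] zero: DF = P = 9049/10000 ≈ 0.904900
step 5 [5y] swap r/1=134/5841: DF=(1 − 134/5841·(0.968400+0.964600+0.942100+0.904900))/(1+134/5841) = 558/625 ≈ 0.892800
step 6 [6y] swap r/1=81/3971: DF=(1 − 81/3971·(0.968400+0.964600+0.942100+0.904900+0.892800))/(1+81/3971) = 4433/5000 ≈ 0.886600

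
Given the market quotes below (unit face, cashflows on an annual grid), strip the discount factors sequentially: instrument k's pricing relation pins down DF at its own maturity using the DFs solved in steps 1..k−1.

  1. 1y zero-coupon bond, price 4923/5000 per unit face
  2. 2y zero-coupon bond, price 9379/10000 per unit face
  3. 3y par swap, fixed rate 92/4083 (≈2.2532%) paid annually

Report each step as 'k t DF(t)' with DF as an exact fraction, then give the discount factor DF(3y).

1 1 4923/5000
2 2 9379/10000
3 3 2339/2500
DF(3y) = 2339/2500 ≈ 0.935600

step 1 [1y] zero: DF = P = 4923/5000 ≈ 0.984600
step 2 [2y] zero: DF = P = 9379/10000 ≈ 0.937900
step 3 [3y] swap r/1=92/4083: DF=(1 − 92/4083·(0.984600+0.937900))/(1+92/4083) = 2339/2500 ≈ 0.935600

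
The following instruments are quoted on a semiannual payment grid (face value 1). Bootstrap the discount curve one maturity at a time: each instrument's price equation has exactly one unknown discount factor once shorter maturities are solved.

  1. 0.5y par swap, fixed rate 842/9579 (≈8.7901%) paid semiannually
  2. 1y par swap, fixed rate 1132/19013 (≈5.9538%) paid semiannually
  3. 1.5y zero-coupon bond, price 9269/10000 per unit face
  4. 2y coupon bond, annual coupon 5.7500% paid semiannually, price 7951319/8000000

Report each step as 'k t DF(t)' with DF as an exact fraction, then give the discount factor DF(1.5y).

step 1 [0.5y] swap r/2=421/9579: DF=(1 − 421/9579·(0))/(1+421/9579) = 9579/10000 ≈ 0.957900
step 2 [1y] swap r/2=566/19013: DF=(1 − 566/19013·(0.957900))/(1+566/19013) = 4717/5000 ≈ 0.943400
step 3 [1.5y] zero: DF = P = 9269/10000 ≈ 0.926900
step 4 [2y] bond c/2=23/800: DF=(7951319/8000000 − 23/800·(0.957900+0.943400+0.926900))/(1+23/800) = 8871/10000 ≈ 0.887100

1 1/2 9579/10000
2 1 4717/5000
3 3/2 9269/10000
4 2 8871/10000
DF(1.5y) = 9269/10000 ≈ 0.926900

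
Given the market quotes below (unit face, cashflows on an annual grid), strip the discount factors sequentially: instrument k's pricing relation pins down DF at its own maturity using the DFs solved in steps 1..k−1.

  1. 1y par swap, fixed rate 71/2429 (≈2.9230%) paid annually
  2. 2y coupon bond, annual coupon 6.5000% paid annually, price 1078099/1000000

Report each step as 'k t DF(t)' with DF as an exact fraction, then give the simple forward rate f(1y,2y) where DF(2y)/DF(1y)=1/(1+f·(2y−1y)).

step 1 [1y] swap r/1=71/2429: DF=(1 − 71/2429·(0))/(1+71/2429) = 2429/2500 ≈ 0.971600
step 2 [2y] bond c/1=13/200: DF=(1078099/1000000 − 13/200·(0.971600))/(1+13/200) = 953/1000 ≈ 0.953000

1 1 2429/2500
2 2 953/1000
f(1y,2y) = ((2429/2500)/(953/1000) − 1)/(1) = 93/4765 ≈ 1.9517%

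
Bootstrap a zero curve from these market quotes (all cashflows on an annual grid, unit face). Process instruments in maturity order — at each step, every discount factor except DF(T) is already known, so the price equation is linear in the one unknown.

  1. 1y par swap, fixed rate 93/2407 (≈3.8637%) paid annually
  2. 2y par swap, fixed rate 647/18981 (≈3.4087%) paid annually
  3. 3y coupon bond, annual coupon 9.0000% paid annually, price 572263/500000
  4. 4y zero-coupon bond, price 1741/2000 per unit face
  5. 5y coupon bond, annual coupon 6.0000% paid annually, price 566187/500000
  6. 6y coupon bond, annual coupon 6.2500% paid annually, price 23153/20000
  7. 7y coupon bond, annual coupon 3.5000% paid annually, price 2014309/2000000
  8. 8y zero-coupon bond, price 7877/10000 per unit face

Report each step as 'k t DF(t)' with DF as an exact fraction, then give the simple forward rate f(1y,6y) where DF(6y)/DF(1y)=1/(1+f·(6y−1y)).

step 1 [1y] swap r/1=93/2407: DF=(1 − 93/2407·(0))/(1+93/2407) = 2407/2500 ≈ 0.962800
step 2 [2y] swap r/1=647/18981: DF=(1 − 647/18981·(0.962800))/(1+647/18981) = 9353/10000 ≈ 0.935300
step 3 [3y] bond c/1=9/100: DF=(572263/500000 − 9/100·(0.962800+0.935300))/(1+9/100) = 8933/10000 ≈ 0.893300
step 4 [4y] zero: DF = P = 1741/2000 ≈ 0.870500
step 5 [5y] bond c/1=3/50: DF=(566187/500000 − 3/50·(0.962800+0.935300+0.893300+0.870500))/(1+3/50) = 861/1000 ≈ 0.861000
step 6 [6y] bond c/1=1/16: DF=(23153/20000 − 1/16·(0.962800+0.935300+0.893300+0.870500+0.861000))/(1+1/16) = 1647/2000 ≈ 0.823500
step 7 [7y] bond c/1=7/200: DF=(2014309/2000000 − 7/200·(0.962800+0.935300+0.893300+0.870500+0.861000+0.823500))/(1+7/200) = 7923/10000 ≈ 0.792300
step 8 [8y] zero: DF = P = 7877/10000 ≈ 0.787700

1 1 2407/2500
2 2 9353/10000
3 3 8933/10000
4 4 1741/2000
5 5 861/1000
6 6 1647/2000
7 7 7923/10000
8 8 7877/10000
f(1y,6y) = ((2407/2500)/(1647/2000) − 1)/(5) = 1393/41175 ≈ 3.3831%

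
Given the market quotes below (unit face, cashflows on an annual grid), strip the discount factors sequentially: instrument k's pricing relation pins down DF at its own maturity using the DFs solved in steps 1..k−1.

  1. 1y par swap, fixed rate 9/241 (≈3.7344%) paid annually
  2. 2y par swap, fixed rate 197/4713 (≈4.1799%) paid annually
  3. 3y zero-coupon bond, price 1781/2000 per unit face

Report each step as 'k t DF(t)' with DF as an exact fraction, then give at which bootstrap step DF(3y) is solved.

step 1 [1y] swap r/1=9/241: DF=(1 − 9/241·(0))/(1+9/241) = 241/250 ≈ 0.964000
step 2 [2y] swap r/1=197/4713: DF=(1 − 197/4713·(0.964000))/(1+197/4713) = 2303/2500 ≈ 0.921200
step 3 [3y] zero: DF = P = 1781/2000 ≈ 0.890500

1 1 241/250
2 2 2303/2500
3 3 1781/2000
DF(3y) is solved at step 3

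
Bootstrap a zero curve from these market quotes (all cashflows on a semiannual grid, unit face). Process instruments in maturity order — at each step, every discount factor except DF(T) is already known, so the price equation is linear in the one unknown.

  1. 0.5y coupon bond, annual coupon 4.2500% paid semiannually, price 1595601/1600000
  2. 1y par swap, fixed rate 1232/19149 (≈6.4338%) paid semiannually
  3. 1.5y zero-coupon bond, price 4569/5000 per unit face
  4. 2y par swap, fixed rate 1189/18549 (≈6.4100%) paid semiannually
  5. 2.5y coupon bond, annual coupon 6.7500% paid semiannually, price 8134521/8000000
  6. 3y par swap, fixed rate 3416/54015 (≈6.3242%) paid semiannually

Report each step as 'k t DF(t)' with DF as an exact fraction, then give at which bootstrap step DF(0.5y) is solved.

step 1 [0.5y] bond c/2=17/800: DF=(1595601/1600000 − 17/800·(0))/(1+17/800) = 1953/2000 ≈ 0.976500
step 2 [1y] swap r/2=616/19149: DF=(1 − 616/19149·(0.976500))/(1+616/19149) = 1173/1250 ≈ 0.938400
step 3 [1.5y] zero: DF = P = 4569/5000 ≈ 0.913800
step 4 [2y] swap r/2=1189/37098: DF=(1 − 1189/37098·(0.976500+0.938400+0.913800))/(1+1189/37098) = 8811/10000 ≈ 0.881100
step 5 [2.5y] bond c/2=27/800: DF=(8134521/8000000 − 27/800·(0.976500+0.938400+0.913800+0.881100))/(1+27/800) = 69/80 ≈ 0.862500
step 6 [3y] swap r/2=1708/54015: DF=(1 − 1708/54015·(0.976500+0.938400+0.913800+0.881100+0.862500))/(1+1708/54015) = 2073/2500 ≈ 0.829200

1 1/2 1953/2000
2 1 1173/1250
3 3/2 4569/5000
4 2 8811/10000
5 5/2 69/80
6 3 2073/2500
DF(0.5y) is solved at step 1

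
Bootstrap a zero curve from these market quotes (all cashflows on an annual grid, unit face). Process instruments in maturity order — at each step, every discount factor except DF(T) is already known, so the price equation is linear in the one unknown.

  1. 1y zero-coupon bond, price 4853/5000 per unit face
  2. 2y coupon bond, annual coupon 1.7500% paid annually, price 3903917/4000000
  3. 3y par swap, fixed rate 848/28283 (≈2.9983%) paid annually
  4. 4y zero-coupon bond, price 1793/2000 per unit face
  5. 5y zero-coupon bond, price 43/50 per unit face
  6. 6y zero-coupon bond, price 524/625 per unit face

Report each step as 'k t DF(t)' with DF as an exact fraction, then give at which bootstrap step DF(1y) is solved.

1 1 4853/5000
2 2 377/400
3 3 572/625
4 4 1793/2000
5 5 43/50
6 6 524/625
DF(1y) is solved at step 1

step 1 [1y] zero: DF = P = 4853/5000 ≈ 0.970600
step 2 [2y] bond c/1=7/400: DF=(3903917/4000000 − 7/400·(0.970600))/(1+7/400) = 377/400 ≈ 0.942500
step 3 [3y] swap r/1=848/28283: DF=(1 − 848/28283·(0.970600+0.942500))/(1+848/28283) = 572/625 ≈ 0.915200
step 4 [4y] zero: DF = P = 1793/2000 ≈ 0.896500
step 5 [5y] zero: DF = P = 43/50 ≈ 0.860000
step 6 [6y] zero: DF = P = 524/625 ≈ 0.838400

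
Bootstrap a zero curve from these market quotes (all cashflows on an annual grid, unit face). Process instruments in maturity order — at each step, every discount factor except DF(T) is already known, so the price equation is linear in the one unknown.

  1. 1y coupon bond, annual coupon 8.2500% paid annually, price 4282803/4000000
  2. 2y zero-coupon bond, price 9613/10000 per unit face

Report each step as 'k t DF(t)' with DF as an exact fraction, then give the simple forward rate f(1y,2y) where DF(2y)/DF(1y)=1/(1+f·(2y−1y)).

step 1 [1y] bond c/1=33/400: DF=(4282803/4000000 − 33/400·(0))/(1+33/400) = 9891/10000 ≈ 0.989100
step 2 [2y] zero: DF = P = 9613/10000 ≈ 0.961300

1 1 9891/10000
2 2 9613/10000
f(1y,2y) = ((9891/10000)/(9613/10000) − 1)/(1) = 278/9613 ≈ 2.8919%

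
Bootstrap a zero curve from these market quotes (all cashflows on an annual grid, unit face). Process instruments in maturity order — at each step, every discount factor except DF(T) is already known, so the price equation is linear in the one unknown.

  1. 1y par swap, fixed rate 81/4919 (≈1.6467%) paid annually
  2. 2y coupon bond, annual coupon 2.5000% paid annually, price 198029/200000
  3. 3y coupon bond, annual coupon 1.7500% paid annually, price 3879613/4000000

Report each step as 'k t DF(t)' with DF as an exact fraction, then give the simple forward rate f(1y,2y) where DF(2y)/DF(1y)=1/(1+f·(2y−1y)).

step 1 [1y] swap r/1=81/4919: DF=(1 − 81/4919·(0))/(1+81/4919) = 4919/5000 ≈ 0.983800
step 2 [2y] bond c/1=1/40: DF=(198029/200000 − 1/40·(0.983800))/(1+1/40) = 471/500 ≈ 0.942000
step 3 [3y] bond c/1=7/400: DF=(3879613/4000000 − 7/400·(0.983800+0.942000))/(1+7/400) = 9201/10000 ≈ 0.920100

1 1 4919/5000
2 2 471/500
3 3 9201/10000
f(1y,2y) = ((4919/5000)/(471/500) − 1)/(1) = 209/4710 ≈ 4.4374%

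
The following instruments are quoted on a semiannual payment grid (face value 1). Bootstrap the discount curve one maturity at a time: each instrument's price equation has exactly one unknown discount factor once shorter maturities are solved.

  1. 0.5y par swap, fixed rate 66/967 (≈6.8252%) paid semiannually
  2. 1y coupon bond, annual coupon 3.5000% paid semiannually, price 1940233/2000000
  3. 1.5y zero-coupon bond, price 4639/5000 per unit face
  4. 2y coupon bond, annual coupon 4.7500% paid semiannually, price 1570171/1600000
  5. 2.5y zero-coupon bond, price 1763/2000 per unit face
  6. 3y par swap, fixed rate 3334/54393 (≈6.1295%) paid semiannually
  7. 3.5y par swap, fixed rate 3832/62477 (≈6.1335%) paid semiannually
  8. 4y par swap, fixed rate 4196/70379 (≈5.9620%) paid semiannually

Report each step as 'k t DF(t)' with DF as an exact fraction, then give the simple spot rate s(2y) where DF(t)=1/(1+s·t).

step 1 [0.5y] swap r/2=33/967: DF=(1 − 33/967·(0))/(1+33/967) = 967/1000 ≈ 0.967000
step 2 [1y] bond c/2=7/400: DF=(1940233/2000000 − 7/400·(0.967000))/(1+7/400) = 1171/1250 ≈ 0.936800
step 3 [1.5y] zero: DF = P = 4639/5000 ≈ 0.927800
step 4 [2y] bond c/2=19/800: DF=(1570171/1600000 − 19/800·(0.967000+0.936800+0.927800))/(1+19/800) = 8929/10000 ≈ 0.892900
step 5 [2.5y] zero: DF = P = 1763/2000 ≈ 0.881500
step 6 [3y] swap r/2=1667/54393: DF=(1 − 1667/54393·(0.967000+0.936800+0.927800+0.892900+0.881500))/(1+1667/54393) = 8333/10000 ≈ 0.833300
step 7 [3.5y] swap r/2=1916/62477: DF=(1 − 1916/62477·(0.967000+0.936800+0.927800+0.892900+0.881500+0.833300))/(1+1916/62477) = 2021/2500 ≈ 0.808400
step 8 [4y] swap r/2=2098/70379: DF=(1 − 2098/70379·(0.967000+0.936800+0.927800+0.892900+0.881500+0.833300+0.808400))/(1+2098/70379) = 3951/5000 ≈ 0.790200

1 1/2 967/1000
2 1 1171/1250
3 3/2 4639/5000
4 2 8929/10000
5 5/2 1763/2000
6 3 8333/10000
7 7/2 2021/2500
8 4 3951/5000
s(2y) = (1/(8929/10000) − 1)/(2) = 1071/17858 ≈ 5.9973%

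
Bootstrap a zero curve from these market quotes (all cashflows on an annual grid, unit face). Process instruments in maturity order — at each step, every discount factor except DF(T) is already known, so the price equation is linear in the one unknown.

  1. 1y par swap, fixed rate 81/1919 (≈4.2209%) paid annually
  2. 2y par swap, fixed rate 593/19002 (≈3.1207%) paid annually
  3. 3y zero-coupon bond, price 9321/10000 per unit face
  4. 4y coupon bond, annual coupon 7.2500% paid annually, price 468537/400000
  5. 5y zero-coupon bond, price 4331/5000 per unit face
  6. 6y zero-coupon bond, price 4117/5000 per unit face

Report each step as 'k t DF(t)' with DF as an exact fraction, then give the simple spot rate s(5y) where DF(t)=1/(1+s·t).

1 1 1919/2000
2 2 9407/10000
3 3 9321/10000
4 4 9007/10000
5 5 4331/5000
6 6 4117/5000
s(5y) = (1/(4331/5000) − 1)/(5) = 669/21655 ≈ 3.0894%

step 1 [1y] swap r/1=81/1919: DF=(1 − 81/1919·(0))/(1+81/1919) = 1919/2000 ≈ 0.959500
step 2 [2y] swap r/1=593/19002: DF=(1 − 593/19002·(0.959500))/(1+593/19002) = 9407/10000 ≈ 0.940700
step 3 [3y] zero: DF = P = 9321/10000 ≈ 0.932100
step 4 [4y] bond c/1=29/400: DF=(468537/400000 − 29/400·(0.959500+0.940700+0.932100))/(1+29/400) = 9007/10000 ≈ 0.900700
step 5 [5y] zero: DF = P = 4331/5000 ≈ 0.866200
step 6 [6y] zero: DF = P = 4117/5000 ≈ 0.823400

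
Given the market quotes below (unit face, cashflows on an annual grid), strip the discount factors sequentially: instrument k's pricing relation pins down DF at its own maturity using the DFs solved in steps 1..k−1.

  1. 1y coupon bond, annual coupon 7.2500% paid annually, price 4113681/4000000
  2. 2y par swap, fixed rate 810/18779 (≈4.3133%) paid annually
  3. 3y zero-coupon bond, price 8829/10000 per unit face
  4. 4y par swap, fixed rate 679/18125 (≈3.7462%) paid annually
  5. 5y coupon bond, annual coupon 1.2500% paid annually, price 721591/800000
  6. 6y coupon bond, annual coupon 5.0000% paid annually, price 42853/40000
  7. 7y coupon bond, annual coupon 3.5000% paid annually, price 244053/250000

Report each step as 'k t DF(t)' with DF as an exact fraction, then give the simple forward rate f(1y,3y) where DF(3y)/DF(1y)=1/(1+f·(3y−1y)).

1 1 9589/10000
2 2 919/1000
3 3 8829/10000
4 4 4321/5000
5 5 8461/10000
6 6 4037/5000
7 7 7647/10000
f(1y,3y) = ((9589/10000)/(8829/10000) − 1)/(2) = 380/8829 ≈ 4.3040%

step 1 [1y] bond c/1=29/400: DF=(4113681/4000000 − 29/400·(0))/(1+29/400) = 9589/10000 ≈ 0.958900
step 2 [2y] swap r/1=810/18779: DF=(1 − 810/18779·(0.958900))/(1+810/18779) = 919/1000 ≈ 0.919000
step 3 [3y] zero: DF = P = 8829/10000 ≈ 0.882900
step 4 [4y] swap r/1=679/18125: DF=(1 − 679/18125·(0.958900+0.919000+0.882900))/(1+679/18125) = 4321/5000 ≈ 0.864200
step 5 [5y] bond c/1=1/80: DF=(721591/800000 − 1/80·(0.958900+0.919000+0.882900+0.864200))/(1+1/80) = 8461/10000 ≈ 0.846100
step 6 [6y] bond c/1=1/20: DF=(42853/40000 − 1/20·(0.958900+0.919000+0.882900+0.864200+0.846100))/(1+1/20) = 4037/5000 ≈ 0.807400
step 7 [7y] bond c/1=7/200: DF=(244053/250000 − 7/200·(0.958900+0.919000+0.882900+0.864200+0.846100+0.807400))/(1+7/200) = 7647/10000 ≈ 0.764700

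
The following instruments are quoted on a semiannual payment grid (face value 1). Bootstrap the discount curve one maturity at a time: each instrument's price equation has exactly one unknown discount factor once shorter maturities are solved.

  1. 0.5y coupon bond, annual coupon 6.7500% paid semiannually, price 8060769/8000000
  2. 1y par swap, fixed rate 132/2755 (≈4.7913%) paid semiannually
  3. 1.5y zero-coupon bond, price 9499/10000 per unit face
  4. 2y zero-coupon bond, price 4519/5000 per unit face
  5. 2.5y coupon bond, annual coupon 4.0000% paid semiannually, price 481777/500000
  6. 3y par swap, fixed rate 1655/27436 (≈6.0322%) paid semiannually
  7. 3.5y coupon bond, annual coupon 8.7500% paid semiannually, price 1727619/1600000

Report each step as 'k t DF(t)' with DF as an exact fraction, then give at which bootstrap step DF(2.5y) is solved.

step 1 [0.5y] bond c/2=27/800: DF=(8060769/8000000 − 27/800·(0))/(1+27/800) = 9747/10000 ≈ 0.974700
step 2 [1y] swap r/2=66/2755: DF=(1 − 66/2755·(0.974700))/(1+66/2755) = 4769/5000 ≈ 0.953800
step 3 [1.5y] zero: DF = P = 9499/10000 ≈ 0.949900
step 4 [2y] zero: DF = P = 4519/5000 ≈ 0.903800
step 5 [2.5y] bond c/2=1/50: DF=(481777/500000 − 1/50·(0.974700+0.953800+0.949900+0.903800))/(1+1/50) = 1741/2000 ≈ 0.870500
step 6 [3y] swap r/2=1655/54872: DF=(1 − 1655/54872·(0.974700+0.953800+0.949900+0.903800+0.870500))/(1+1655/54872) = 1669/2000 ≈ 0.834500
step 7 [3.5y] bond c/2=7/160: DF=(1727619/1600000 − 7/160·(0.974700+0.953800+0.949900+0.903800+0.870500+0.834500))/(1+7/160) = 1609/2000 ≈ 0.804500

1 1/2 9747/10000
2 1 4769/5000
3 3/2 9499/10000
4 2 4519/5000
5 5/2 1741/2000
6 3 1669/2000
7 7/2 1609/2000
DF(2.5y) is solved at step 5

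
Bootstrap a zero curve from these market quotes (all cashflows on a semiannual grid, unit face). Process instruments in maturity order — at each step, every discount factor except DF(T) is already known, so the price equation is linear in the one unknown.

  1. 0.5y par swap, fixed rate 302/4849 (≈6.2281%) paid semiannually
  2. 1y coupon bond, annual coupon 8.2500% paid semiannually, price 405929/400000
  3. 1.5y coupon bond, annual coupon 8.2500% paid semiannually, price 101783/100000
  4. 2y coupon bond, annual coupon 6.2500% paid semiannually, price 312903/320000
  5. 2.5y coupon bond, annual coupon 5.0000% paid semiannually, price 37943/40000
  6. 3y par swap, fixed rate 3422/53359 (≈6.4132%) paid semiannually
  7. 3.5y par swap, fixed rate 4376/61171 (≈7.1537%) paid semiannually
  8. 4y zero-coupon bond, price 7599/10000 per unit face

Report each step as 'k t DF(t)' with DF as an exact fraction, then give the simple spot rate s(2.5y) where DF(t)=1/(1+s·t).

step 1 [0.5y] swap r/2=151/4849: DF=(1 − 151/4849·(0))/(1+151/4849) = 4849/5000 ≈ 0.969800
step 2 [1y] bond c/2=33/800: DF=(405929/400000 − 33/800·(0.969800))/(1+33/800) = 4681/5000 ≈ 0.936200
step 3 [1.5y] bond c/2=33/800: DF=(101783/100000 − 33/800·(0.969800+0.936200))/(1+33/800) = 451/500 ≈ 0.902000
step 4 [2y] bond c/2=1/32: DF=(312903/320000 − 1/32·(0.969800+0.936200+0.902000))/(1+1/32) = 8631/10000 ≈ 0.863100
step 5 [2.5y] bond c/2=1/40: DF=(37943/40000 − 1/40·(0.969800+0.936200+0.902000+0.863100))/(1+1/40) = 8359/10000 ≈ 0.835900
step 6 [3y] swap r/2=1711/53359: DF=(1 − 1711/53359·(0.969800+0.936200+0.902000+0.863100+0.835900))/(1+1711/53359) = 8289/10000 ≈ 0.828900
step 7 [3.5y] swap r/2=2188/61171: DF=(1 − 2188/61171·(0.969800+0.936200+0.902000+0.863100+0.835900+0.828900))/(1+2188/61171) = 1953/2500 ≈ 0.781200
step 8 [4y] zero: DF = P = 7599/10000 ≈ 0.759900

1 1/2 4849/5000
2 1 4681/5000
3 3/2 451/500
4 2 8631/10000
5 5/2 8359/10000
6 3 8289/10000
7 7/2 1953/2500
8 4 7599/10000
s(2.5y) = (1/(8359/10000) − 1)/(5/2) = 3282/41795 ≈ 7.8526%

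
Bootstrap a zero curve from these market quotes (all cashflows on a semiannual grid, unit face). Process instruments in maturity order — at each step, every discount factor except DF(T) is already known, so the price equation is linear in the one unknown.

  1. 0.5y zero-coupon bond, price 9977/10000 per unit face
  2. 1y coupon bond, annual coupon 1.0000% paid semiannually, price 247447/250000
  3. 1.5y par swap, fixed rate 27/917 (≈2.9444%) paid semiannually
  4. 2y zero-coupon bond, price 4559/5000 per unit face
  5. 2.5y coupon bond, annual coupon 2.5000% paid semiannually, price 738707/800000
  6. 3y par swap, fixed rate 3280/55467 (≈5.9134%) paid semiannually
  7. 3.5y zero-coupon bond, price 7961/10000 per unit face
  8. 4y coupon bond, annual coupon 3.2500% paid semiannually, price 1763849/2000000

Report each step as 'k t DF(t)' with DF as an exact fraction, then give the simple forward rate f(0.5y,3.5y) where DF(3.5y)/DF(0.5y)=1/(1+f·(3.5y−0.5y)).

step 1 [0.5y] zero: DF = P = 9977/10000 ≈ 0.997700
step 2 [1y] bond c/2=1/200: DF=(247447/250000 − 1/200·(0.997700))/(1+1/200) = 9799/10000 ≈ 0.979900
step 3 [1.5y] swap r/2=27/1834: DF=(1 − 27/1834·(0.997700+0.979900))/(1+27/1834) = 598/625 ≈ 0.956800
step 4 [2y] zero: DF = P = 4559/5000 ≈ 0.911800
step 5 [2.5y] bond c/2=1/80: DF=(738707/800000 − 1/80·(0.997700+0.979900+0.956800+0.911800))/(1+1/80) = 1729/2000 ≈ 0.864500
step 6 [3y] swap r/2=1640/55467: DF=(1 − 1640/55467·(0.997700+0.979900+0.956800+0.911800+0.864500))/(1+1640/55467) = 209/250 ≈ 0.836000
step 7 [3.5y] zero: DF = P = 7961/10000 ≈ 0.796100
step 8 [4y] bond c/2=13/800: DF=(1763849/2000000 − 13/800·(0.997700+0.979900+0.956800+0.911800+0.864500+0.836000+0.796100))/(1+13/800) = 479/625 ≈ 0.766400

1 1/2 9977/10000
2 1 9799/10000
3 3/2 598/625
4 2 4559/5000
5 5/2 1729/2000
6 3 209/250
7 7/2 7961/10000
8 4 479/625
f(0.5y,3.5y) = ((9977/10000)/(7961/10000) − 1)/(3) = 672/7961 ≈ 8.4412%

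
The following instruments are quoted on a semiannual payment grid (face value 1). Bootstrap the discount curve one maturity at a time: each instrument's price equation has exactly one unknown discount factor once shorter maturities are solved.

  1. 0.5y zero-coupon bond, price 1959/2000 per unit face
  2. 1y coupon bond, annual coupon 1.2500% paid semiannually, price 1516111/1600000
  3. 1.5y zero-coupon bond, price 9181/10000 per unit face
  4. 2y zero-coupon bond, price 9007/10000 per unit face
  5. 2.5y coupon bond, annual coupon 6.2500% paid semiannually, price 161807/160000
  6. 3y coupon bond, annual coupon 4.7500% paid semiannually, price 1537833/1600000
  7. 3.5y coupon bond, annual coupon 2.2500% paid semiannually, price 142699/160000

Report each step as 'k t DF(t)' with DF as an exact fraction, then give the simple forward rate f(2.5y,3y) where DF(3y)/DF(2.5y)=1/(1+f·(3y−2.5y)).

1 1/2 1959/2000
2 1 2339/2500
3 3/2 9181/10000
4 2 9007/10000
5 5/2 347/400
6 3 8321/10000
7 7/2 1643/2000
f(2.5y,3y) = ((347/400)/(8321/10000) − 1)/(1/2) = 708/8321 ≈ 8.5086%

step 1 [0.5y] zero: DF = P = 1959/2000 ≈ 0.979500
step 2 [1y] bond c/2=1/160: DF=(1516111/1600000 − 1/160·(0.979500))/(1+1/160) = 2339/2500 ≈ 0.935600
step 3 [1.5y] zero: DF = P = 9181/10000 ≈ 0.918100
step 4 [2y] zero: DF = P = 9007/10000 ≈ 0.900700
step 5 [2.5y] bond c/2=1/32: DF=(161807/160000 − 1/32·(0.979500+0.935600+0.918100+0.900700))/(1+1/32) = 347/400 ≈ 0.867500
step 6 [3y] bond c/2=19/800: DF=(1537833/1600000 − 19/800·(0.979500+0.935600+0.918100+0.900700+0.867500))/(1+19/800) = 8321/10000 ≈ 0.832100
step 7 [3.5y] bond c/2=9/800: DF=(142699/160000 − 9/800·(0.979500+0.935600+0.918100+0.900700+0.867500+0.832100))/(1+9/800) = 1643/2000 ≈ 0.821500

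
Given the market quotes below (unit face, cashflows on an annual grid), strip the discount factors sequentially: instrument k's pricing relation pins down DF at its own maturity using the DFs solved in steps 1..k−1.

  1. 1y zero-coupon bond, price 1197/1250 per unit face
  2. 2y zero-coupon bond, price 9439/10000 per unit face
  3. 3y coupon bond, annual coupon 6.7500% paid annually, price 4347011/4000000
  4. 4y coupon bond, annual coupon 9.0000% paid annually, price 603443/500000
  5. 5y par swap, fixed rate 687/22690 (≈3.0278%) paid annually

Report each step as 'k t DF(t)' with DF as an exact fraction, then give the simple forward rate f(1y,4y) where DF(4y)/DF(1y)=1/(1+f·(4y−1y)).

1 1 1197/1250
2 2 9439/10000
3 3 4489/5000
4 4 8761/10000
5 5 4313/5000
f(1y,4y) = ((1197/1250)/(8761/10000) − 1)/(3) = 815/26283 ≈ 3.1009%

step 1 [1y] zero: DF = P = 1197/1250 ≈ 0.957600
step 2 [2y] zero: DF = P = 9439/10000 ≈ 0.943900
step 3 [3y] bond c/1=27/400: DF=(4347011/4000000 − 27/400·(0.957600+0.943900))/(1+27/400) = 4489/5000 ≈ 0.897800
step 4 [4y] bond c/1=9/100: DF=(603443/500000 − 9/100·(0.957600+0.943900+0.897800))/(1+9/100) = 8761/10000 ≈ 0.876100
step 5 [5y] swap r/1=687/22690: DF=(1 − 687/22690·(0.957600+0.943900+0.897800+0.876100))/(1+687/22690) = 4313/5000 ≈ 0.862600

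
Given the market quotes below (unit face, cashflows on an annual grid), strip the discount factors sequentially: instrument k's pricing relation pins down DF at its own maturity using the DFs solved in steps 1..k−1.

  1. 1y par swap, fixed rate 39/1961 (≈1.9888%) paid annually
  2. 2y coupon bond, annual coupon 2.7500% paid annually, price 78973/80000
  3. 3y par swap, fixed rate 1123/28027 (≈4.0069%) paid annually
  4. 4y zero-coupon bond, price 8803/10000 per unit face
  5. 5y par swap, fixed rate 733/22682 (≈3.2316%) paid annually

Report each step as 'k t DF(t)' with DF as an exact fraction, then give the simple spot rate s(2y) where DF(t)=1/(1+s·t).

step 1 [1y] swap r/1=39/1961: DF=(1 − 39/1961·(0))/(1+39/1961) = 1961/2000 ≈ 0.980500
step 2 [2y] bond c/1=11/400: DF=(78973/80000 − 11/400·(0.980500))/(1+11/400) = 1869/2000 ≈ 0.934500
step 3 [3y] swap r/1=1123/28027: DF=(1 − 1123/28027·(0.980500+0.934500))/(1+1123/28027) = 8877/10000 ≈ 0.887700
step 4 [4y] zero: DF = P = 8803/10000 ≈ 0.880300
step 5 [5y] swap r/1=733/22682: DF=(1 − 733/22682·(0.980500+0.934500+0.887700+0.880300))/(1+733/22682) = 4267/5000 ≈ 0.853400

1 1 1961/2000
2 2 1869/2000
3 3 8877/10000
4 4 8803/10000
5 5 4267/5000
s(2y) = (1/(1869/2000) − 1)/(2) = 131/3738 ≈ 3.5045%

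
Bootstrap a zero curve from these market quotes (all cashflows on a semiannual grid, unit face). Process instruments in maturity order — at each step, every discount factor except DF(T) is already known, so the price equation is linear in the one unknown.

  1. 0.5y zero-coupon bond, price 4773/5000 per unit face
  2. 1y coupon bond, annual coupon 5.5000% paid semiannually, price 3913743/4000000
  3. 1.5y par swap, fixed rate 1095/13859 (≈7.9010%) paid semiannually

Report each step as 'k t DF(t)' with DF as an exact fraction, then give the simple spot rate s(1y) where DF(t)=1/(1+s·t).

1 1/2 4773/5000
2 1 9267/10000
3 3/2 1781/2000
s(1y) = (1/(9267/10000) − 1)/(1) = 733/9267 ≈ 7.9098%

step 1 [0.5y] zero: DF = P = 4773/5000 ≈ 0.954600
step 2 [1y] bond c/2=11/400: DF=(3913743/4000000 − 11/400·(0.954600))/(1+11/400) = 9267/10000 ≈ 0.926700
step 3 [1.5y] swap r/2=1095/27718: DF=(1 − 1095/27718·(0.954600+0.926700))/(1+1095/27718) = 1781/2000 ≈ 0.890500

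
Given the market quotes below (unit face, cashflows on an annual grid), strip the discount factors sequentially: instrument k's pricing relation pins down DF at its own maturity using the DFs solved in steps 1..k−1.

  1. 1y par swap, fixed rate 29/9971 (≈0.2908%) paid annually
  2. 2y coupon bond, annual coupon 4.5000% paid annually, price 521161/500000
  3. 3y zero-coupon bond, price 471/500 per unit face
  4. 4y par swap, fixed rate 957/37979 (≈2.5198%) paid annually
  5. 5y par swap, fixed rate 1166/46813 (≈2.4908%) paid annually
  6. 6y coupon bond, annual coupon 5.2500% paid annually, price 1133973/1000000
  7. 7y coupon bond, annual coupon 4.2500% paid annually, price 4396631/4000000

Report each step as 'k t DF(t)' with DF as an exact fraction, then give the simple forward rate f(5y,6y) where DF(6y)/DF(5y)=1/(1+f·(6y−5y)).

step 1 [1y] swap r/1=29/9971: DF=(1 − 29/9971·(0))/(1+29/9971) = 9971/10000 ≈ 0.997100
step 2 [2y] bond c/1=9/200: DF=(521161/500000 − 9/200·(0.997100))/(1+9/200) = 1909/2000 ≈ 0.954500
step 3 [3y] zero: DF = P = 471/500 ≈ 0.942000
step 4 [4y] swap r/1=957/37979: DF=(1 − 957/37979·(0.997100+0.954500+0.942000))/(1+957/37979) = 9043/10000 ≈ 0.904300
step 5 [5y] swap r/1=1166/46813: DF=(1 − 1166/46813·(0.997100+0.954500+0.942000+0.904300))/(1+1166/46813) = 4417/5000 ≈ 0.883400
step 6 [6y] bond c/1=21/400: DF=(1133973/1000000 − 21/400·(0.997100+0.954500+0.942000+0.904300+0.883400))/(1+21/400) = 8439/10000 ≈ 0.843900
step 7 [7y] bond c/1=17/400: DF=(4396631/4000000 − 17/400·(0.997100+0.954500+0.942000+0.904300+0.883400+0.843900))/(1+17/400) = 8291/10000 ≈ 0.829100

1 1 9971/10000
2 2 1909/2000
3 3 471/500
4 4 9043/10000
5 5 4417/5000
6 6 8439/10000
7 7 8291/10000
f(5y,6y) = ((4417/5000)/(8439/10000) − 1)/(1) = 395/8439 ≈ 4.6806%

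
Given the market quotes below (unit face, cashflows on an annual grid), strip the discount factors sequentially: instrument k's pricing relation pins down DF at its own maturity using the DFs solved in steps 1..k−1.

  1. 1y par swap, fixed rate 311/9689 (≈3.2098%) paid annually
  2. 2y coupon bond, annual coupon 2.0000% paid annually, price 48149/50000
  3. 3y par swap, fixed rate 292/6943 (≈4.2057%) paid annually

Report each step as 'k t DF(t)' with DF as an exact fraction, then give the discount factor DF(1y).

step 1 [1y] swap r/1=311/9689: DF=(1 − 311/9689·(0))/(1+311/9689) = 9689/10000 ≈ 0.968900
step 2 [2y] bond c/1=1/50: DF=(48149/50000 − 1/50·(0.968900))/(1+1/50) = 9251/10000 ≈ 0.925100
step 3 [3y] swap r/1=292/6943: DF=(1 − 292/6943·(0.968900+0.925100))/(1+292/6943) = 552/625 ≈ 0.883200

1 1 9689/10000
2 2 9251/10000
3 3 552/625
DF(1y) = 9689/10000 ≈ 0.968900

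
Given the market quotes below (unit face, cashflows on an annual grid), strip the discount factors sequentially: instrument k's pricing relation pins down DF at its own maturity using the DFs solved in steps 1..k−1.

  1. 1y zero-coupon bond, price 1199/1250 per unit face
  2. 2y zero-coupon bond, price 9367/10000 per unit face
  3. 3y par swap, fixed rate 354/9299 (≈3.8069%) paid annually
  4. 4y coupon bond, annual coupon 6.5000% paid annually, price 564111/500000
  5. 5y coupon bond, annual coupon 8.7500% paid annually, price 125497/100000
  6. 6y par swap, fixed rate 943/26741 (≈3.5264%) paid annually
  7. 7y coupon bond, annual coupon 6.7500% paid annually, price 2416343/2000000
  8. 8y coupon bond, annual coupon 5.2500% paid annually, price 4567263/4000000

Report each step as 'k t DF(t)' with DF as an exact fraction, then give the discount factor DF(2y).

step 1 [1y] zero: DF = P = 1199/1250 ≈ 0.959200
step 2 [2y] zero: DF = P = 9367/10000 ≈ 0.936700
step 3 [3y] swap r/1=354/9299: DF=(1 − 354/9299·(0.959200+0.936700))/(1+354/9299) = 4469/5000 ≈ 0.893800
step 4 [4y] bond c/1=13/200: DF=(564111/500000 − 13/200·(0.959200+0.936700+0.893800))/(1+13/200) = 8891/10000 ≈ 0.889100
step 5 [5y] bond c/1=7/80: DF=(125497/100000 − 7/80·(0.959200+0.936700+0.893800+0.889100))/(1+7/80) = 429/500 ≈ 0.858000
step 6 [6y] swap r/1=943/26741: DF=(1 − 943/26741·(0.959200+0.936700+0.893800+0.889100+0.858000))/(1+943/26741) = 4057/5000 ≈ 0.811400
step 7 [7y] bond c/1=27/400: DF=(2416343/2000000 − 27/400·(0.959200+0.936700+0.893800+0.889100+0.858000+0.811400))/(1+27/400) = 496/625 ≈ 0.793600
step 8 [8y] bond c/1=21/400: DF=(4567263/4000000 − 21/400·(0.959200+0.936700+0.893800+0.889100+0.858000+0.811400+0.793600))/(1+21/400) = 1557/2000 ≈ 0.778500

1 1 1199/1250
2 2 9367/10000
3 3 4469/5000
4 4 8891/10000
5 5 429/500
6 6 4057/5000
7 7 496/625
8 8 1557/2000
DF(2y) = 9367/10000 ≈ 0.936700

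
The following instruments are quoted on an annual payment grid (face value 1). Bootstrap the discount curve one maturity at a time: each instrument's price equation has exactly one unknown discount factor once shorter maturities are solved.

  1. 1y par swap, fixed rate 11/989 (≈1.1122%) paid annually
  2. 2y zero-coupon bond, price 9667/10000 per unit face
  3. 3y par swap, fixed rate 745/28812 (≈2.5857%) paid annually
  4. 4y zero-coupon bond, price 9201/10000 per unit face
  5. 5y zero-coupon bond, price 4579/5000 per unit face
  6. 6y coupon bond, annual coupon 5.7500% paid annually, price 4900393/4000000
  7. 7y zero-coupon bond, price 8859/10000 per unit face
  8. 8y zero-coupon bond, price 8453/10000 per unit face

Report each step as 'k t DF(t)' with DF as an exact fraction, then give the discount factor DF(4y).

1 1 989/1000
2 2 9667/10000
3 3 1851/2000
4 4 9201/10000
5 5 4579/5000
6 6 451/500
7 7 8859/10000
8 8 8453/10000
DF(4y) = 9201/10000 ≈ 0.920100

step 1 [1y] swap r/1=11/989: DF=(1 − 11/989·(0))/(1+11/989) = 989/1000 ≈ 0.989000
step 2 [2y] zero: DF = P = 9667/10000 ≈ 0.966700
step 3 [3y] swap r/1=745/28812: DF=(1 − 745/28812·(0.989000+0.966700))/(1+745/28812) = 1851/2000 ≈ 0.925500
step 4 [4y] zero: DF = P = 9201/10000 ≈ 0.920100
step 5 [5y] zero: DF = P = 4579/5000 ≈ 0.915800
step 6 [6y] bond c/1=23/400: DF=(4900393/4000000 − 23/400·(0.989000+0.966700+0.925500+0.920100+0.915800))/(1+23/400) = 451/500 ≈ 0.902000
step 7 [7y] zero: DF = P = 8859/10000 ≈ 0.885900
step 8 [8y] zero: DF = P = 8453/10000 ≈ 0.845300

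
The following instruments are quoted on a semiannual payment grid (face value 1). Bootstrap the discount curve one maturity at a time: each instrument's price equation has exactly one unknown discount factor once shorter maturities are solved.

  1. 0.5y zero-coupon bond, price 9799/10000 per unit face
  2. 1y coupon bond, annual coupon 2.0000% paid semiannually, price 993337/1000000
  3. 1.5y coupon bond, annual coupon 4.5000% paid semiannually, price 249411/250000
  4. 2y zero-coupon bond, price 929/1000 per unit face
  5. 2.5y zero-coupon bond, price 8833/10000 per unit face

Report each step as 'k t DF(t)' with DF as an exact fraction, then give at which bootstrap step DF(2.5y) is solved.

step 1 [0.5y] zero: DF = P = 9799/10000 ≈ 0.979900
step 2 [1y] bond c/2=1/100: DF=(993337/1000000 − 1/100·(0.979900))/(1+1/100) = 4869/5000 ≈ 0.973800
step 3 [1.5y] bond c/2=9/400: DF=(249411/250000 − 9/400·(0.979900+0.973800))/(1+9/400) = 9327/10000 ≈ 0.932700
step 4 [2y] zero: DF = P = 929/1000 ≈ 0.929000
step 5 [2.5y] zero: DF = P = 8833/10000 ≈ 0.883300

1 1/2 9799/10000
2 1 4869/5000
3 3/2 9327/10000
4 2 929/1000
5 5/2 8833/10000
DF(2.5y) is solved at step 5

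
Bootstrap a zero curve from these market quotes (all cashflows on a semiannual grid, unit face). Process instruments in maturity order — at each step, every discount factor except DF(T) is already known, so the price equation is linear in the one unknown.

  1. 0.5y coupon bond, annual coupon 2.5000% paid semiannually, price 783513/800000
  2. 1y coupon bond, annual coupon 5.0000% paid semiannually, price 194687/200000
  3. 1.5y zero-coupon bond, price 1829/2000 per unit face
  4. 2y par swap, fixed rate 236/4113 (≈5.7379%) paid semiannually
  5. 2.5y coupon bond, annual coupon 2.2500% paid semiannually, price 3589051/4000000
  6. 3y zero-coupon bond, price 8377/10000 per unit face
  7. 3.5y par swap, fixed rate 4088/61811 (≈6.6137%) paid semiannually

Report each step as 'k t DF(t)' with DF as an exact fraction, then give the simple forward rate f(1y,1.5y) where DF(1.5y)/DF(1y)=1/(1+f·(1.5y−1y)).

step 1 [0.5y] bond c/2=1/80: DF=(783513/800000 − 1/80·(0))/(1+1/80) = 9673/10000 ≈ 0.967300
step 2 [1y] bond c/2=1/40: DF=(194687/200000 − 1/40·(0.967300))/(1+1/40) = 9261/10000 ≈ 0.926100
step 3 [1.5y] zero: DF = P = 1829/2000 ≈ 0.914500
step 4 [2y] swap r/2=118/4113: DF=(1 − 118/4113·(0.967300+0.926100+0.914500))/(1+118/4113) = 4469/5000 ≈ 0.893800
step 5 [2.5y] bond c/2=9/800: DF=(3589051/4000000 − 9/800·(0.967300+0.926100+0.914500+0.893800))/(1+9/800) = 8461/10000 ≈ 0.846100
step 6 [3y] zero: DF = P = 8377/10000 ≈ 0.837700
step 7 [3.5y] swap r/2=2044/61811: DF=(1 − 2044/61811·(0.967300+0.926100+0.914500+0.893800+0.846100+0.837700))/(1+2044/61811) = 1989/2500 ≈ 0.795600

1 1/2 9673/10000
2 1 9261/10000
3 3/2 1829/2000
4 2 4469/5000
5 5/2 8461/10000
6 3 8377/10000
7 7/2 1989/2500
f(1y,1.5y) = ((9261/10000)/(1829/2000) − 1)/(1/2) = 232/9145 ≈ 2.5369%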